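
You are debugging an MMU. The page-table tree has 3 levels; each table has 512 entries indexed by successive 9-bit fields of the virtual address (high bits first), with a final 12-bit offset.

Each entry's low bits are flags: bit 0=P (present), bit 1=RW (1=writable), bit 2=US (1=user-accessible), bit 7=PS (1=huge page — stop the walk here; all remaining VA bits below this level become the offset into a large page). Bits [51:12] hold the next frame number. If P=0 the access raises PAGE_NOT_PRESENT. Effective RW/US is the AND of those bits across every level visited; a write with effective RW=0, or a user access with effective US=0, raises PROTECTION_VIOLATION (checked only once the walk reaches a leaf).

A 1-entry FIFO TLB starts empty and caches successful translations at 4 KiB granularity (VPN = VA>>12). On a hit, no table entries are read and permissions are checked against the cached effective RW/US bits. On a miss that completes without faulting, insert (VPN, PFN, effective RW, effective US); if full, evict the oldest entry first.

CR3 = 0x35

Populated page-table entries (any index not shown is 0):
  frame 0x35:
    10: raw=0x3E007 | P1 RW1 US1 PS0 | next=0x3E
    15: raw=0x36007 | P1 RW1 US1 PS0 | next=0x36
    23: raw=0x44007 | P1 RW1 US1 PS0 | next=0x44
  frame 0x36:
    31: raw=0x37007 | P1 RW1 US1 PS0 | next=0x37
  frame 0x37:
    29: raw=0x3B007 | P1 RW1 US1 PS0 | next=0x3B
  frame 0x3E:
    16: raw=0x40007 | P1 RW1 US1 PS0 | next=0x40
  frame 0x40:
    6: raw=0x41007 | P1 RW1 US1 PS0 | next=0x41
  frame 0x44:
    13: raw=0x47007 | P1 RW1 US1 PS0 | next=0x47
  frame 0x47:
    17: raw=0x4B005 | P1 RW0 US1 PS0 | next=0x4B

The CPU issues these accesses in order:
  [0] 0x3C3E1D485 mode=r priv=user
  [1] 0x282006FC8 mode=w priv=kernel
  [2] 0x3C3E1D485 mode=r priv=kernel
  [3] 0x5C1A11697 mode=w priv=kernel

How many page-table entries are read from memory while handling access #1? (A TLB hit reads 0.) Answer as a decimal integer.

Trace:
#0 VA=0x3C3E1D485 (r,user):
  L0 @0x35[15] → 0x36007  P=1,RW=1,US=1,PS=0
  L1 @0x36[31] → 0x37007  P=1,RW=1,US=1,PS=0
  L2 @0x37[29] → 0x3B007  P=1,RW=1,US=1,PS=0
  ✓ 0x3B485  — 3 lookups
#1 VA=0x282006FC8 (w,kernel):
  L0 @0x35[10] → 0x3E007  P=1,RW=1,US=1,PS=0
  L1 @0x3E[16] → 0x40007  P=1,RW=1,US=1,PS=0
  L2 @0x40[6] → 0x41007  P=1,RW=1,US=1,PS=0
  ✓ 0x41FC8  — 3 lookups
#2 VA=0x3C3E1D485 (r,kernel):
  L0 @0x35[15] → 0x36007  P=1,RW=1,US=1,PS=0
  L1 @0x36[31] → 0x37007  P=1,RW=1,US=1,PS=0
  L2 @0x37[29] → 0x3B007  P=1,RW=1,US=1,PS=0
  ✓ 0x3B485  — 3 lookups
#3 VA=0x5C1A11697 (w,kernel):
  L0 @0x35[23] → 0x44007  P=1,RW=1,US=1,PS=0
  L1 @0x44[13] → 0x47007  P=1,RW=1,US=1,PS=0
  L2 @0x47[17] → 0x4B005  P=1,RW=0,US=1,PS=0
  ✗ PROTECTION_VIOLATION  [3 reads]

Entries read for #1: 3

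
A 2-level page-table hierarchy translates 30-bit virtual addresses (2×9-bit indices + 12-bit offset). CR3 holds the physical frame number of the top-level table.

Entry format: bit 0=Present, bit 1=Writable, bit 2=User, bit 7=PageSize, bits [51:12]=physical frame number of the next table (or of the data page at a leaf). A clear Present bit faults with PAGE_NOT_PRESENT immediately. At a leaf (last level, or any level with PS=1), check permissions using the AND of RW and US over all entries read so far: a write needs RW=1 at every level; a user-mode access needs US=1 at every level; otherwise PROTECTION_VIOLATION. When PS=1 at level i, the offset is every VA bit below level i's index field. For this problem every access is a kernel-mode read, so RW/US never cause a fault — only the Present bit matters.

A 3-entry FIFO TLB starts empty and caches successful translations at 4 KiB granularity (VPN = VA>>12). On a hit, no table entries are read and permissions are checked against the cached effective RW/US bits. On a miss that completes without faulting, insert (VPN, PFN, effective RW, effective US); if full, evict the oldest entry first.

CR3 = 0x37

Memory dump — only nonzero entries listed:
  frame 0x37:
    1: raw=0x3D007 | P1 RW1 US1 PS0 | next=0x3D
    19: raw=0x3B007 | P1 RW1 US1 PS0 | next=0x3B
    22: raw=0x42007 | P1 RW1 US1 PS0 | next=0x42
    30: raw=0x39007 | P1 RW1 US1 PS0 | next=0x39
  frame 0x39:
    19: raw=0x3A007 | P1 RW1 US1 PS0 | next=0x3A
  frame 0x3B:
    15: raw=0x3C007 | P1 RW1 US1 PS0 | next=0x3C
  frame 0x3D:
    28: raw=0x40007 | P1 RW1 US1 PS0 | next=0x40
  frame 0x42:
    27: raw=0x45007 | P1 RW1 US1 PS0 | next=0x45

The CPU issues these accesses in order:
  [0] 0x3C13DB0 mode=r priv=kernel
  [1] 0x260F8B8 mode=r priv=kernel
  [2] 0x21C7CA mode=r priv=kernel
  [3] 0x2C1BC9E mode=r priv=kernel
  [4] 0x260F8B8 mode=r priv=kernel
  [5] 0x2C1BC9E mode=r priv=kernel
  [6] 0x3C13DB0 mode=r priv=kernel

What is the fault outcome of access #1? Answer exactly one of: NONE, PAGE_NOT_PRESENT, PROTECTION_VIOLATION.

Per-access translation:
#0 VA=0x3C13DB0 (r,kernel):
  [0] read 0x37 idx=30: raw=0x39007 flags P=1 W=1 U=1 S=0
  [1] read 0x39 idx=19: raw=0x3A007 flags P=1 W=1 U=1 S=0
  → PA=0x3ADB0  (2 entries read)
#1 VA=0x260F8B8 (r,kernel):
  [0] read 0x37 idx=19: raw=0x3B007 flags P=1 W=1 U=1 S=0
  [1] read 0x3B idx=15: raw=0x3C007 flags P=1 W=1 U=1 S=0
  → PA=0x3C8B8  (2 entries read)
#2 VA=0x21C7CA (r,kernel):
  [0] read 0x37 idx=1: raw=0x3D007 flags P=1 W=1 U=1 S=0
  [1] read 0x3D idx=28: raw=0x40007 flags P=1 W=1 U=1 S=0
  → PA=0x407CA  (2 entries read)
#3 VA=0x2C1BC9E (r,kernel):
  [0] read 0x37 idx=22: raw=0x42007 flags P=1 W=1 U=1 S=0
  [1] read 0x42 idx=27: raw=0x45007 flags P=1 W=1 U=1 S=0
  → PA=0x45C9E  (2 entries read)
#4 VA=0x260F8B8 (r,kernel):
  TLB hit vpn=0x260F → PA=0x3C8B8
#5 VA=0x2C1BC9E (r,kernel):
  TLB hit vpn=0x2C1B → PA=0x45C9E
#6 VA=0x3C13DB0 (r,kernel):
  [0] read 0x37 idx=30: raw=0x39007 flags P=1 W=1 U=1 S=0
  [1] read 0x39 idx=19: raw=0x3A007 flags P=1 W=1 U=1 S=0
  → PA=0x3ADB0  (2 entries read)

Access #1 fault: NONE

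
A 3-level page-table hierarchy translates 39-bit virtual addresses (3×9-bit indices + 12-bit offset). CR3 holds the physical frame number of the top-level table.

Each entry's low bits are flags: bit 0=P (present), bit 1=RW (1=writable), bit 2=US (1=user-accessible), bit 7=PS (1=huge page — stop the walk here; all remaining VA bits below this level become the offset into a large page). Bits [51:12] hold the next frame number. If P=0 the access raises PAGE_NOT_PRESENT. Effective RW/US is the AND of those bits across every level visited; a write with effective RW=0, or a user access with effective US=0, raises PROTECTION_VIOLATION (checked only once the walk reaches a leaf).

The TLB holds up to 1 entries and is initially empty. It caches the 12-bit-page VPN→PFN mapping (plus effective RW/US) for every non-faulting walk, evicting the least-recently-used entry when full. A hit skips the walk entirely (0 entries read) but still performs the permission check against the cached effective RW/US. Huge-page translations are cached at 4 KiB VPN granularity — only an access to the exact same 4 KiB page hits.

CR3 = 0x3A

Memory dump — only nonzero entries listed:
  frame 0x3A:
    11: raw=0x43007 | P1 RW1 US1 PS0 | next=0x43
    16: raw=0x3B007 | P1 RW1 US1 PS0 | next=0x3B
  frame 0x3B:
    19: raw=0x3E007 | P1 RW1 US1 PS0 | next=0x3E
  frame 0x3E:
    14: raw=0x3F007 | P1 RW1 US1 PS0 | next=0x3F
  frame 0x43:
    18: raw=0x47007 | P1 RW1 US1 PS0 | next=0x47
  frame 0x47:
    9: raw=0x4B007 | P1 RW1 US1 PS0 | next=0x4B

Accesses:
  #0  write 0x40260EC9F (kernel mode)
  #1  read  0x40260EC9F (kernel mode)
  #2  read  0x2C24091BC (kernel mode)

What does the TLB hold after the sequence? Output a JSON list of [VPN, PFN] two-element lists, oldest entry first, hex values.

Per-access translation:
#0 VA=0x40260EC9F (w,kernel):
  L0 @0x3A[16] → 0x3B007  P=1,RW=1,US=1,PS=0
  L1 @0x3B[19] → 0x3E007  P=1,RW=1,US=1,PS=0
  L2 @0x3E[14] → 0x3F007  P=1,RW=1,US=1,PS=0
  → PA=0x3FC9F  (3 entries read)
#1 VA=0x40260EC9F (r,kernel):
  TLB hit vpn=0x40260E → PA=0x3FC9F
#2 VA=0x2C24091BC (r,kernel):
  L0 @0x3A[11] → 0x43007  P=1,RW=1,US=1,PS=0
  L1 @0x43[18] → 0x47007  P=1,RW=1,US=1,PS=0
  L2 @0x47[9] → 0x4B007  P=1,RW=1,US=1,PS=0
  → PA=0x4B1BC  (3 entries read)

TLB: [["0x2C2409", "0x4B"]]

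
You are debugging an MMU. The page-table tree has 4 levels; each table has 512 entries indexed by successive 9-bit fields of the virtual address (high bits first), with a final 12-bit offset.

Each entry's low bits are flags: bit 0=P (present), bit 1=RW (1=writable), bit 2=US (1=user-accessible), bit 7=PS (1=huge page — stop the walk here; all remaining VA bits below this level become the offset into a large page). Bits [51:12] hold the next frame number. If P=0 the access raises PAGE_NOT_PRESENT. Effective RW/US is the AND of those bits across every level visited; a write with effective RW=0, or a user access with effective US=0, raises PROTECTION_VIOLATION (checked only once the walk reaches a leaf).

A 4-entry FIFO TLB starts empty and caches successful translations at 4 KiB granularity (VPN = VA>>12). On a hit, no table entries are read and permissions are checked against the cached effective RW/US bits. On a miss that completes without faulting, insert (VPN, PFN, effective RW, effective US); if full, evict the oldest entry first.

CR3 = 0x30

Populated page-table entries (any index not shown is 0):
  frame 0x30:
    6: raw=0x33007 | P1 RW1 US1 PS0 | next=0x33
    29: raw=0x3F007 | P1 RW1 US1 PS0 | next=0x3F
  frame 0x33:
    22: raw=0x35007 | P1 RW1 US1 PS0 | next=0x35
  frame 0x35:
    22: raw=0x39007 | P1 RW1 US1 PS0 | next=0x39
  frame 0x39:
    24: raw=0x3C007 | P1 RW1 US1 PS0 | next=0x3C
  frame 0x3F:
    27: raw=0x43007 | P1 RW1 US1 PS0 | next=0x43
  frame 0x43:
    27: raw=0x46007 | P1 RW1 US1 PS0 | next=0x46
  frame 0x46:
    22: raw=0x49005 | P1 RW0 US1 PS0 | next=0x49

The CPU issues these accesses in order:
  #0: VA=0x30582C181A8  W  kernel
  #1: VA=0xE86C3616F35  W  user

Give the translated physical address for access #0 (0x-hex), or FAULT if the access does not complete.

Per-access translation:
#0 VA=0x30582C181A8 (w,kernel):
  [0] read 0x30 idx=6: raw=0x33007 flags P=1 W=1 U=1 S=0
  [1] read 0x33 idx=22: raw=0x35007 flags P=1 W=1 U=1 S=0
  [2] read 0x35 idx=22: raw=0x39007 flags P=1 W=1 U=1 S=0
  [3] read 0x39 idx=24: raw=0x3C007 flags P=1 W=1 U=1 S=0
  ✓ 0x3C1A8  — 4 lookups
#1 VA=0xE86C3616F35 (w,user):
  [0] read 0x30 idx=29: raw=0x3F007 flags P=1 W=1 U=1 S=0
  [1] read 0x3F idx=27: raw=0x43007 flags P=1 W=1 U=1 S=0
  [2] read 0x43 idx=27: raw=0x46007 flags P=1 W=1 U=1 S=0
  [3] read 0x46 idx=22: raw=0x49005 flags P=1 W=0 U=1 S=0
  ⇒ fault: PROTECTION_VIOLATION  — 4 lookups

Access #0 PA: 0x3C1A8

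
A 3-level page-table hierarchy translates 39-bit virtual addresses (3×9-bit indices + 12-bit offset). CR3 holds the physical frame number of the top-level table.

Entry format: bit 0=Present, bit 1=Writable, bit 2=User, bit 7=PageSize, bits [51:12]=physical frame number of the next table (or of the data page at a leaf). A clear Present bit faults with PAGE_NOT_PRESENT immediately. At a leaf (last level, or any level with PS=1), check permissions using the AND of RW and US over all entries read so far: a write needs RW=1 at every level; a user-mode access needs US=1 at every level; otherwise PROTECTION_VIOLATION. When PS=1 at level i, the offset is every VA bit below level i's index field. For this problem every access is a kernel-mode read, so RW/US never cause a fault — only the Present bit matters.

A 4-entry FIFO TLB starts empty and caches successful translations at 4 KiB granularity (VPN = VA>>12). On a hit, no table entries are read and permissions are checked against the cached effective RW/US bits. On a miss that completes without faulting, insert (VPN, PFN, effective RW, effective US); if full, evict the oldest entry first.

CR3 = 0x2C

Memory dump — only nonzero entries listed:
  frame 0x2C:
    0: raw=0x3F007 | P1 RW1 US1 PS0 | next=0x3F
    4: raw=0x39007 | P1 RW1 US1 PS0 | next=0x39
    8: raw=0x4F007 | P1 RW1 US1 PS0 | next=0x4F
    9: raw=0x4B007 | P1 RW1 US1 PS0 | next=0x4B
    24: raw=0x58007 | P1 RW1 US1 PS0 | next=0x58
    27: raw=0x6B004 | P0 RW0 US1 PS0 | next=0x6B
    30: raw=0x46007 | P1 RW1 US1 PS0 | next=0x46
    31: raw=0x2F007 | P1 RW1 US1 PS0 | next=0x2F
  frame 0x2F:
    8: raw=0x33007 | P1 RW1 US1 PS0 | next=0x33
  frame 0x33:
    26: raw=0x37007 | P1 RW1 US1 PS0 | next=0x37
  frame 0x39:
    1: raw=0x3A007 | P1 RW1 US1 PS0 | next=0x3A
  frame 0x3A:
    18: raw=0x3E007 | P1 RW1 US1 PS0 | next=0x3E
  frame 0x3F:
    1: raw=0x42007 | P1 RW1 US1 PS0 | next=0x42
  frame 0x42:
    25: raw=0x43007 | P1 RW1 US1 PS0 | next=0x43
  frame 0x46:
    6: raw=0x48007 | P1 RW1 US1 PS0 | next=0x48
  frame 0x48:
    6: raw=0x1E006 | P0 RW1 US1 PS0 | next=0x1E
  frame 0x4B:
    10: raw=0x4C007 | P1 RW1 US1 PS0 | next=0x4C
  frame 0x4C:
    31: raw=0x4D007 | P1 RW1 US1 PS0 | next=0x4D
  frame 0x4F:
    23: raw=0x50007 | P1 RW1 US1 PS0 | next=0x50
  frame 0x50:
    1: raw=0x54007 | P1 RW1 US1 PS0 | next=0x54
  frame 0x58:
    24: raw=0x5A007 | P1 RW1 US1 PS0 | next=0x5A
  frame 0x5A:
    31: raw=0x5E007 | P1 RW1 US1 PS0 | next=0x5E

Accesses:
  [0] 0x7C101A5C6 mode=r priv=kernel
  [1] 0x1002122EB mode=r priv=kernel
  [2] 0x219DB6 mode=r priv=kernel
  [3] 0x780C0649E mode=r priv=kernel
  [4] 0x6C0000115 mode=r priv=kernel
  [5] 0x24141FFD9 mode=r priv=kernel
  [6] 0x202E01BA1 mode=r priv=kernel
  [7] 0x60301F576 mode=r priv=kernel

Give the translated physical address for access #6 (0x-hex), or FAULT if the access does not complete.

Trace:
#0 VA=0x7C101A5C6 (r,kernel):
  lvl0: tbl 0x2C, slot 31 ⇒ 0x2F007 (P1/RW1/US1/PS0)
  lvl1: tbl 0x2F, slot 8 ⇒ 0x33007 (P1/RW1/US1/PS0)
  lvl2: tbl 0x33, slot 26 ⇒ 0x37007 (P1/RW1/US1/PS0)
  ✓ 0x375C6  — 3 lookups
#1 VA=0x1002122EB (r,kernel):
  lvl0: tbl 0x2C, slot 4 ⇒ 0x39007 (P1/RW1/US1/PS0)
  lvl1: tbl 0x39, slot 1 ⇒ 0x3A007 (P1/RW1/US1/PS0)
  lvl2: tbl 0x3A, slot 18 ⇒ 0x3E007 (P1/RW1/US1/PS0)
  ✓ 0x3E2EB  — 3 lookups
#2 VA=0x219DB6 (r,kernel):
  lvl0: tbl 0x2C, slot 0 ⇒ 0x3F007 (P1/RW1/US1/PS0)
  lvl1: tbl 0x3F, slot 1 ⇒ 0x42007 (P1/RW1/US1/PS0)
  lvl2: tbl 0x42, slot 25 ⇒ 0x43007 (P1/RW1/US1/PS0)
  ✓ 0x43DB6  — 3 lookups
#3 VA=0x780C0649E (r,kernel):
  lvl0: tbl 0x2C, slot 30 ⇒ 0x46007 (P1/RW1/US1/PS0)
  lvl1: tbl 0x46, slot 6 ⇒ 0x48007 (P1/RW1/US1/PS0)
  lvl2: tbl 0x48, slot 6 ⇒ 0x1E006 (P0/RW1/US1/PS0)
  ✗ PAGE_NOT_PRESENT  [3 reads]
#4 VA=0x6C0000115 (r,kernel):
  lvl0: tbl 0x2C, slot 27 ⇒ 0x6B004 (P0/RW0/US1/PS0)
  ✗ PAGE_NOT_PRESENT  [1 reads]
#5 VA=0x24141FFD9 (r,kernel):
  lvl0: tbl 0x2C, slot 9 ⇒ 0x4B007 (P1/RW1/US1/PS0)
  lvl1: tbl 0x4B, slot 10 ⇒ 0x4C007 (P1/RW1/US1/PS0)
  lvl2: tbl 0x4C, slot 31 ⇒ 0x4D007 (P1/RW1/US1/PS0)
  ✓ 0x4DFD9  — 3 lookups
#6 VA=0x202E01BA1 (r,kernel):
  lvl0: tbl 0x2C, slot 8 ⇒ 0x4F007 (P1/RW1/US1/PS0)
  lvl1: tbl 0x4F, slot 23 ⇒ 0x50007 (P1/RW1/US1/PS0)
  lvl2: tbl 0x50, slot 1 ⇒ 0x54007 (P1/RW1/US1/PS0)
  ✓ 0x54BA1  — 3 lookups
#7 VA=0x60301F576 (r,kernel):
  lvl0: tbl 0x2C, slot 24 ⇒ 0x58007 (P1/RW1/US1/PS0)
  lvl1: tbl 0x58, slot 24 ⇒ 0x5A007 (P1/RW1/US1/PS0)
  lvl2: tbl 0x5A, slot 31 ⇒ 0x5E007 (P1/RW1/US1/PS0)
  ✓ 0x5E576  — 3 lookups

Access #6 PA: 0x54BA1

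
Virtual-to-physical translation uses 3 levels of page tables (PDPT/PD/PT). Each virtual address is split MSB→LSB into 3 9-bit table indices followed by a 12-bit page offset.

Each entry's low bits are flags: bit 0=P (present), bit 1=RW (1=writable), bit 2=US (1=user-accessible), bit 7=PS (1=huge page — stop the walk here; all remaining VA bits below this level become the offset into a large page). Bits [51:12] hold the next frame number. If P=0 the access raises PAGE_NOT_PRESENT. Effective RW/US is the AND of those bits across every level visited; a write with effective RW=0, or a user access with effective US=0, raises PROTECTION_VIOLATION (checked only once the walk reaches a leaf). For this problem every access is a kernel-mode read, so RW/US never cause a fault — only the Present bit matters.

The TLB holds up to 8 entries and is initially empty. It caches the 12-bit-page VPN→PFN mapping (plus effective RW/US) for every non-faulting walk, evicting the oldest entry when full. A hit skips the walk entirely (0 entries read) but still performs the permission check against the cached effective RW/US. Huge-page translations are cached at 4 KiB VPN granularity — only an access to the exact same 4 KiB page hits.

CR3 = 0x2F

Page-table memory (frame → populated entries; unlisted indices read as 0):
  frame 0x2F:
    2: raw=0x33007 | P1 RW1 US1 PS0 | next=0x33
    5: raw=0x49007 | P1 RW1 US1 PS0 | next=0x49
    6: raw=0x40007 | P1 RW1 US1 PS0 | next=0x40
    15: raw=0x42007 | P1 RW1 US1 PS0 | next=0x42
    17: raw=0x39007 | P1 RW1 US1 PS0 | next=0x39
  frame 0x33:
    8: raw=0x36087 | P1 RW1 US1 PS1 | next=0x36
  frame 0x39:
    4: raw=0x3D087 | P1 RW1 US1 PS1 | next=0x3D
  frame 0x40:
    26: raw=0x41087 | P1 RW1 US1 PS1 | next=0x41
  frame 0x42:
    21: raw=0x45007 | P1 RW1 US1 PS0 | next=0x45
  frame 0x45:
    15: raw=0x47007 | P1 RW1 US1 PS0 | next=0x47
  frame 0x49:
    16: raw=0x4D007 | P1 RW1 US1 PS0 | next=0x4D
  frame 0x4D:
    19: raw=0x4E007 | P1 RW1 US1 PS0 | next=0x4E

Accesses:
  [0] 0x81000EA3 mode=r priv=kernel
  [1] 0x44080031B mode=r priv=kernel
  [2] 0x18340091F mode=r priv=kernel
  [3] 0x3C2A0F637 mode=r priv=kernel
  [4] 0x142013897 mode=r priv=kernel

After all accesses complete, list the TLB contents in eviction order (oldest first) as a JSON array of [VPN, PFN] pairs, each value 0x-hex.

Walk each access:
#0 VA=0x81000EA3 (r,kernel):
  L0: frame=0x2F idx=2 entry=0x33007 [P=1 RW=1 US=1 PS=0]
  L1: frame=0x33 idx=8 entry=0x36087 [P=1 RW=1 US=1 PS=1]
  ✓ 0x36EA3 (huge @L1)  — 2 lookups
#1 VA=0x44080031B (r,kernel):
  L0: frame=0x2F idx=17 entry=0x39007 [P=1 RW=1 US=1 PS=0]
  L1: frame=0x39 idx=4 entry=0x3D087 [P=1 RW=1 US=1 PS=1]
  ✓ 0x3D31B (huge @L1)  — 2 lookups
#2 VA=0x18340091F (r,kernel):
  L0: frame=0x2F idx=6 entry=0x40007 [P=1 RW=1 US=1 PS=0]
  L1: frame=0x40 idx=26 entry=0x41087 [P=1 RW=1 US=1 PS=1]
  ✓ 0x4191F (huge @L1)  — 2 lookups
#3 VA=0x3C2A0F637 (r,kernel):
  L0: frame=0x2F idx=15 entry=0x42007 [P=1 RW=1 US=1 PS=0]
  L1: frame=0x42 idx=21 entry=0x45007 [P=1 RW=1 US=1 PS=0]
  L2: frame=0x45 idx=15 entry=0x47007 [P=1 RW=1 US=1 PS=0]
  ✓ 0x47637  — 3 lookups
#4 VA=0x142013897 (r,kernel):
  L0: frame=0x2F idx=5 entry=0x49007 [P=1 RW=1 US=1 PS=0]
  L1: frame=0x49 idx=16 entry=0x4D007 [P=1 RW=1 US=1 PS=0]
  L2: frame=0x4D idx=19 entry=0x4E007 [P=1 RW=1 US=1 PS=0]
  ✓ 0x4E897  — 3 lookups

TLB: [["0x81000", "0x36"], ["0x440800", "0x3D"], ["0x183400", "0x41"], ["0x3C2A0F", "0x47"], ["0x142013", "0x4E"]]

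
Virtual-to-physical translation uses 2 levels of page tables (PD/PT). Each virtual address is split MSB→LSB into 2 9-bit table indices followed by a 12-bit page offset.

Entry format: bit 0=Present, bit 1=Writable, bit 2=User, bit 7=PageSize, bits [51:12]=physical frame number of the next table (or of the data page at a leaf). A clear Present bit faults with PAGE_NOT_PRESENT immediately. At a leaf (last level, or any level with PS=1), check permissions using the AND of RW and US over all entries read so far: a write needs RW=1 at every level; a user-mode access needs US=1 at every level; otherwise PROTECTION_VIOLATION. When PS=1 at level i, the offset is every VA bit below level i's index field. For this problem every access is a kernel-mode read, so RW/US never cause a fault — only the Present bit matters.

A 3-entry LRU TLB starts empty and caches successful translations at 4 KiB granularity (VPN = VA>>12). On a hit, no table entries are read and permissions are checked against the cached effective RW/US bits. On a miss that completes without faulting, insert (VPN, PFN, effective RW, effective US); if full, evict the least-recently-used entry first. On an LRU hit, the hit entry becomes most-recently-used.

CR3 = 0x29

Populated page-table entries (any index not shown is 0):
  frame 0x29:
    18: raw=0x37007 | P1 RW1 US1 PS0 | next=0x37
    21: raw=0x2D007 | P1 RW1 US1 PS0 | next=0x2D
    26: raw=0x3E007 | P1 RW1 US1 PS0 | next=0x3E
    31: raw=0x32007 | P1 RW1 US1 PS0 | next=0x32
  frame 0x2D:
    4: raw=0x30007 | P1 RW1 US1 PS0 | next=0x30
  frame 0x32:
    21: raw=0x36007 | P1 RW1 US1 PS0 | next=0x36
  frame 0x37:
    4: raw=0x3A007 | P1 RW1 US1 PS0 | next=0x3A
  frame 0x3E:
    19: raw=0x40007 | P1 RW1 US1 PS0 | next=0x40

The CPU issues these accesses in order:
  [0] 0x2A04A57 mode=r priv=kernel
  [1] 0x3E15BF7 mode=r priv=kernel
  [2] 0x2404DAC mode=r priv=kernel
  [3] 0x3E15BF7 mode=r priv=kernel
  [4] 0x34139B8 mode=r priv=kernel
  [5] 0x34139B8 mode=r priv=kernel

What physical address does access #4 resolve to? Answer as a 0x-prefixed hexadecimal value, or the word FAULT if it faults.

Walk each access:
#0 VA=0x2A04A57 (r,kernel):
  lvl0: tbl 0x29, slot 21 ⇒ 0x2D007 (P1/RW1/US1/PS0)
  lvl1: tbl 0x2D, slot 4 ⇒ 0x30007 (P1/RW1/US1/PS0)
  ⇒ phys 0x30A57  [2 reads]
#1 VA=0x3E15BF7 (r,kernel):
  lvl0: tbl 0x29, slot 31 ⇒ 0x32007 (P1/RW1/US1/PS0)
  lvl1: tbl 0x32, slot 21 ⇒ 0x36007 (P1/RW1/US1/PS0)
  ⇒ phys 0x36BF7  [2 reads]
#2 VA=0x2404DAC (r,kernel):
  lvl0: tbl 0x29, slot 18 ⇒ 0x37007 (P1/RW1/US1/PS0)
  lvl1: tbl 0x37, slot 4 ⇒ 0x3A007 (P1/RW1/US1/PS0)
  ⇒ phys 0x3ADAC  [2 reads]
#3 VA=0x3E15BF7 (r,kernel):
  TLB hit vpn=0x3E15 → PA=0x36BF7
#4 VA=0x34139B8 (r,kernel):
  lvl0: tbl 0x29, slot 26 ⇒ 0x3E007 (P1/RW1/US1/PS0)
  lvl1: tbl 0x3E, slot 19 ⇒ 0x40007 (P1/RW1/US1/PS0)
  ⇒ phys 0x409B8  [2 reads]
#5 VA=0x34139B8 (r,kernel):
  TLB hit vpn=0x3413 → PA=0x409B8

Access #4 PA: 0x409B8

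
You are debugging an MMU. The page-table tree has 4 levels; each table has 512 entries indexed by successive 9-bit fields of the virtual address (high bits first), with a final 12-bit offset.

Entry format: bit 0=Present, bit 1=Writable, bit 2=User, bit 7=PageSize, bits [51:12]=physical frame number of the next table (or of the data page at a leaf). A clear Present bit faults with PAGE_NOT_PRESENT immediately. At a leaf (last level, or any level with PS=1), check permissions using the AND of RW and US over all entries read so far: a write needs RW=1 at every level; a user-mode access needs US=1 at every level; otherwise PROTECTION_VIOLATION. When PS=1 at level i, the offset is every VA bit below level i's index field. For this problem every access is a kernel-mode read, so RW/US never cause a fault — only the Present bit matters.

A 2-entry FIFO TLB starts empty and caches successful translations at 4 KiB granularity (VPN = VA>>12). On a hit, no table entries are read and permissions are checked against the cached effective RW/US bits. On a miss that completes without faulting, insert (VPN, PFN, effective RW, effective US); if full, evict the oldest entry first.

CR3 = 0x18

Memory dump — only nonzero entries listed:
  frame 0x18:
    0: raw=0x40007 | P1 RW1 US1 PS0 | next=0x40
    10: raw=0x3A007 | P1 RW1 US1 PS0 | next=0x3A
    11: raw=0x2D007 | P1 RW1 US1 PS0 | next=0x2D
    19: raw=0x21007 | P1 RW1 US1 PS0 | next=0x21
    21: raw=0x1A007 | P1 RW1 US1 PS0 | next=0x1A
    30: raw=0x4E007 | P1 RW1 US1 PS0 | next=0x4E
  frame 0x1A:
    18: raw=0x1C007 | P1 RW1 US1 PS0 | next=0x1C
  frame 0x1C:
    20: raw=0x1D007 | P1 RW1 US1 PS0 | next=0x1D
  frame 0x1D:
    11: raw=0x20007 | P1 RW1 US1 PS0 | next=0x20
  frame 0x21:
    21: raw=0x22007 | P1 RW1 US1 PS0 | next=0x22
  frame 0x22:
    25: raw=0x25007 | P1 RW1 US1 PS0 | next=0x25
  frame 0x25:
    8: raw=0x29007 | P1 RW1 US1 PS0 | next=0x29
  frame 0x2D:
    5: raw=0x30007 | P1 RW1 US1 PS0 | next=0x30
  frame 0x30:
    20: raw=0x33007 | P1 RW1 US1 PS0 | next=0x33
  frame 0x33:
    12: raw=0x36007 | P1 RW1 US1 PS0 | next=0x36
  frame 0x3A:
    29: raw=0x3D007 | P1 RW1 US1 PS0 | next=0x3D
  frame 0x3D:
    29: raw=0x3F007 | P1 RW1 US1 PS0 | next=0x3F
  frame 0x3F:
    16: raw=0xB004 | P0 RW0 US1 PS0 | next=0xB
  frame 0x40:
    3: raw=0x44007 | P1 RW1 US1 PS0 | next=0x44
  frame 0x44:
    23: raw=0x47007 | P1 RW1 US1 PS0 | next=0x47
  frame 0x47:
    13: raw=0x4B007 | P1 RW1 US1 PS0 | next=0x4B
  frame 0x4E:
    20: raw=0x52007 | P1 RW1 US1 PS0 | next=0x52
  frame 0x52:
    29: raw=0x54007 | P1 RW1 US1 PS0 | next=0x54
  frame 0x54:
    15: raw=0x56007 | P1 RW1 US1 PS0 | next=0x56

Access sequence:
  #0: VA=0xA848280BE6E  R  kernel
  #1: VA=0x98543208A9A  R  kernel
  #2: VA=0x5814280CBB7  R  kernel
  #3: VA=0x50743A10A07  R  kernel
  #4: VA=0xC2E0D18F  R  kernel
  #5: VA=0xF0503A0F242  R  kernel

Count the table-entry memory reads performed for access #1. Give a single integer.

Trace:
#0 VA=0xA848280BE6E (r,kernel):
  L0: frame=0x18 idx=21 entry=0x1A007 [P=1 RW=1 US=1 PS=0]
  L1: frame=0x1A idx=18 entry=0x1C007 [P=1 RW=1 US=1 PS=0]
  L2: frame=0x1C idx=20 entry=0x1D007 [P=1 RW=1 US=1 PS=0]
  L3: frame=0x1D idx=11 entry=0x20007 [P=1 RW=1 US=1 PS=0]
  ✓ 0x20E6E  — 4 lookups
#1 VA=0x98543208A9A (r,kernel):
  L0: frame=0x18 idx=19 entry=0x21007 [P=1 RW=1 US=1 PS=0]
  L1: frame=0x21 idx=21 entry=0x22007 [P=1 RW=1 US=1 PS=0]
  L2: frame=0x22 idx=25 entry=0x25007 [P=1 RW=1 US=1 PS=0]
  L3: frame=0x25 idx=8 entry=0x29007 [P=1 RW=1 US=1 PS=0]
  ✓ 0x29A9A  — 4 lookups
#2 VA=0x5814280CBB7 (r,kernel):
  L0: frame=0x18 idx=11 entry=0x2D007 [P=1 RW=1 US=1 PS=0]
  L1: frame=0x2D idx=5 entry=0x30007 [P=1 RW=1 US=1 PS=0]
  L2: frame=0x30 idx=20 entry=0x33007 [P=1 RW=1 US=1 PS=0]
  L3: frame=0x33 idx=12 entry=0x36007 [P=1 RW=1 US=1 PS=0]
  ✓ 0x36BB7  — 4 lookups
#3 VA=0x50743A10A07 (r,kernel):
  L0: frame=0x18 idx=10 entry=0x3A007 [P=1 RW=1 US=1 PS=0]
  L1: frame=0x3A idx=29 entry=0x3D007 [P=1 RW=1 US=1 PS=0]
  L2: frame=0x3D idx=29 entry=0x3F007 [P=1 RW=1 US=1 PS=0]
  L3: frame=0x3F idx=16 entry=0xB004 [P=0 RW=0 US=1 PS=0]
  ⇒ fault: PAGE_NOT_PRESENT  — 4 lookups
#4 VA=0xC2E0D18F (r,kernel):
  L0: frame=0x18 idx=0 entry=0x40007 [P=1 RW=1 US=1 PS=0]
  L1: frame=0x40 idx=3 entry=0x44007 [P=1 RW=1 US=1 PS=0]
  L2: frame=0x44 idx=23 entry=0x47007 [P=1 RW=1 US=1 PS=0]
  L3: frame=0x47 idx=13 entry=0x4B007 [P=1 RW=1 US=1 PS=0]
  ✓ 0x4B18F  — 4 lookups
#5 VA=0xF0503A0F242 (r,kernel):
  L0: frame=0x18 idx=30 entry=0x4E007 [P=1 RW=1 US=1 PS=0]
  L1: frame=0x4E idx=20 entry=0x52007 [P=1 RW=1 US=1 PS=0]
  L2: frame=0x52 idx=29 entry=0x54007 [P=1 RW=1 US=1 PS=0]
  L3: frame=0x54 idx=15 entry=0x56007 [P=1 RW=1 US=1 PS=0]
  ✓ 0x56242  — 4 lookups

Entries read for #1: 4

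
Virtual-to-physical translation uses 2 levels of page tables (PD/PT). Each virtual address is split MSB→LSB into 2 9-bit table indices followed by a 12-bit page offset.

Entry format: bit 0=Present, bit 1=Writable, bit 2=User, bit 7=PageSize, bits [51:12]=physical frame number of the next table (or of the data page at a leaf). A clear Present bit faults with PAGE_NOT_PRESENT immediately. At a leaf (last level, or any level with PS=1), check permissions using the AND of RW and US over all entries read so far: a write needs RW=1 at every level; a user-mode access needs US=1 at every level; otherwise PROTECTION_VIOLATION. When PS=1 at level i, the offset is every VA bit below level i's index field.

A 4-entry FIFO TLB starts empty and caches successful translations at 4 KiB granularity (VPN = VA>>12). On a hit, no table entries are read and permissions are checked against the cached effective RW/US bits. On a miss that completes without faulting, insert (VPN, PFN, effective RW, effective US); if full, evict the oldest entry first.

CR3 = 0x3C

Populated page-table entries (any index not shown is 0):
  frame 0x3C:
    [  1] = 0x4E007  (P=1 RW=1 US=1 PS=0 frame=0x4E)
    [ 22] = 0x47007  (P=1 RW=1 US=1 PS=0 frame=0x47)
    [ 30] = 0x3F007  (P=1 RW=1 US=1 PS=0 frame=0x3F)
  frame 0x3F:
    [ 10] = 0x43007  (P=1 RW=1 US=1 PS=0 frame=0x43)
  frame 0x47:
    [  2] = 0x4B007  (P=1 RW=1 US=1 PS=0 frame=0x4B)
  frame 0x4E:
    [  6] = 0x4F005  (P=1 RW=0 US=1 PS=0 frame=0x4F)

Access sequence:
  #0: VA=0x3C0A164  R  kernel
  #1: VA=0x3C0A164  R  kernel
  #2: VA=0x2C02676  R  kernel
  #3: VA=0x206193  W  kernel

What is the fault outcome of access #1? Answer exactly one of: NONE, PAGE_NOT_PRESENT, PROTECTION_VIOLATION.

Walk each access:
#0 VA=0x3C0A164 (r,kernel):
  lvl0: tbl 0x3C, slot 30 ⇒ 0x3F007 (P1/RW1/US1/PS0)
  lvl1: tbl 0x3F, slot 10 ⇒ 0x43007 (P1/RW1/US1/PS0)
  → PA=0x43164  (2 entries read)
#1 VA=0x3C0A164 (r,kernel):
  TLB hit vpn=0x3C0A → PA=0x43164
#2 VA=0x2C02676 (r,kernel):
  lvl0: tbl 0x3C, slot 22 ⇒ 0x47007 (P1/RW1/US1/PS0)
  lvl1: tbl 0x47, slot 2 ⇒ 0x4B007 (P1/RW1/US1/PS0)
  → PA=0x4B676  (2 entries read)
#3 VA=0x206193 (w,kernel):
  lvl0: tbl 0x3C, slot 1 ⇒ 0x4E007 (P1/RW1/US1/PS0)
  lvl1: tbl 0x4E, slot 6 ⇒ 0x4F005 (P1/RW0/US1/PS0)
  ⇒ fault: PROTECTION_VIOLATION  — 2 lookups

Access #1 fault: NONE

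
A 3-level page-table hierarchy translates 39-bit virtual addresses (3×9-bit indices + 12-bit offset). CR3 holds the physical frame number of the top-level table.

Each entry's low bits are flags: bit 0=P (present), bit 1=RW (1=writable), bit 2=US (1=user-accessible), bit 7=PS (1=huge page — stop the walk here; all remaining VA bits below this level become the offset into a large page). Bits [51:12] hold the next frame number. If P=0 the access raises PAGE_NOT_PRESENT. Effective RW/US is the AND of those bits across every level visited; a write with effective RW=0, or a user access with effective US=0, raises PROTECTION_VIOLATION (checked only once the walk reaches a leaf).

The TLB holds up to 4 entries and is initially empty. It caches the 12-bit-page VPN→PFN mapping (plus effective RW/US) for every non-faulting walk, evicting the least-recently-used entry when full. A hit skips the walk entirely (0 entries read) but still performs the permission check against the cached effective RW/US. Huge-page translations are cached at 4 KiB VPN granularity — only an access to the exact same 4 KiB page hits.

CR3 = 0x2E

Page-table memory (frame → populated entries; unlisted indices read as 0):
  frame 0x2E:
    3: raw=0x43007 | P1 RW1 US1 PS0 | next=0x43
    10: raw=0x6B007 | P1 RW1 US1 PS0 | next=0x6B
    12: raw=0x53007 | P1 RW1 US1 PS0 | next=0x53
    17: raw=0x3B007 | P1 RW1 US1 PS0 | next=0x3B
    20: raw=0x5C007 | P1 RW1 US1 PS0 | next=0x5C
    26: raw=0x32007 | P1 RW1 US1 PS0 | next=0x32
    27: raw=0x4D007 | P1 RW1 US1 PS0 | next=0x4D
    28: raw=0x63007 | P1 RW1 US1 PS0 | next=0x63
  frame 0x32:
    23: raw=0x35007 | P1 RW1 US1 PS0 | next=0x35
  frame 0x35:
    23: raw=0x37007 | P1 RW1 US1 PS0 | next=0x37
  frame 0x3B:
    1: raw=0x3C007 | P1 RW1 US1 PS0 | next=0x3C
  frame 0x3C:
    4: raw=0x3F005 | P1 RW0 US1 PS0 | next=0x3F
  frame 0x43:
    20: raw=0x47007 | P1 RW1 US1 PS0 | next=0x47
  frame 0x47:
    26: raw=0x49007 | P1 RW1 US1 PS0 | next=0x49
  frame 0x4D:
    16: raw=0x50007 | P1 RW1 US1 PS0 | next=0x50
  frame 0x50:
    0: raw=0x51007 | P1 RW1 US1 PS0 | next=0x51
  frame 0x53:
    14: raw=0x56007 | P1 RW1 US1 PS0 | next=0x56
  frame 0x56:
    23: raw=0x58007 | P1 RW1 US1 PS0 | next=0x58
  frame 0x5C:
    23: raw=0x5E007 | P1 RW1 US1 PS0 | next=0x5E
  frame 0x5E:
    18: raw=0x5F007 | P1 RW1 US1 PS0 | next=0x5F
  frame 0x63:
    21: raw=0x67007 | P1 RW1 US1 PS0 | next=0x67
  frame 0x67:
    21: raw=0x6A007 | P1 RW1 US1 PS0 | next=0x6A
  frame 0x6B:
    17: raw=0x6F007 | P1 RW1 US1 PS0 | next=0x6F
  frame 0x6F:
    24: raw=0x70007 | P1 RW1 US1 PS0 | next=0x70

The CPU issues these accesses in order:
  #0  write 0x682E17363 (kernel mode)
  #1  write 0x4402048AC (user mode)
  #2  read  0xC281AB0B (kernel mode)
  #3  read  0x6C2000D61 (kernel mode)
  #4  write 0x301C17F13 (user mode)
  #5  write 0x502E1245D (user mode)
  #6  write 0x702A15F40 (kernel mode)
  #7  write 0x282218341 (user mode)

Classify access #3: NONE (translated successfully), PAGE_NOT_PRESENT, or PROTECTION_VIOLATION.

Per-access translation:
#0 VA=0x682E17363 (w,kernel):
  lvl0: tbl 0x2E, slot 26 ⇒ 0x32007 (P1/RW1/US1/PS0)
  lvl1: tbl 0x32, slot 23 ⇒ 0x35007 (P1/RW1/US1/PS0)
  lvl2: tbl 0x35, slot 23 ⇒ 0x37007 (P1/RW1/US1/PS0)
  ✓ 0x37363  — 3 lookups
#1 VA=0x4402048AC (w,user):
  lvl0: tbl 0x2E, slot 17 ⇒ 0x3B007 (P1/RW1/US1/PS0)
  lvl1: tbl 0x3B, slot 1 ⇒ 0x3C007 (P1/RW1/US1/PS0)
  lvl2: tbl 0x3C, slot 4 ⇒ 0x3F005 (P1/RW0/US1/PS0)
  ✗ PROTECTION_VIOLATION  [3 reads]
#2 VA=0xC281AB0B (r,kernel):
  lvl0: tbl 0x2E, slot 3 ⇒ 0x43007 (P1/RW1/US1/PS0)
  lvl1: tbl 0x43, slot 20 ⇒ 0x47007 (P1/RW1/US1/PS0)
  lvl2: tbl 0x47, slot 26 ⇒ 0x49007 (P1/RW1/US1/PS0)
  ✓ 0x49B0B  — 3 lookups
#3 VA=0x6C2000D61 (r,kernel):
  lvl0: tbl 0x2E, slot 27 ⇒ 0x4D007 (P1/RW1/US1/PS0)
  lvl1: tbl 0x4D, slot 16 ⇒ 0x50007 (P1/RW1/US1/PS0)
  lvl2: tbl 0x50, slot 0 ⇒ 0x51007 (P1/RW1/US1/PS0)
  ✓ 0x51D61  — 3 lookups
#4 VA=0x301C17F13 (w,user):
  lvl0: tbl 0x2E, slot 12 ⇒ 0x53007 (P1/RW1/US1/PS0)
  lvl1: tbl 0x53, slot 14 ⇒ 0x56007 (P1/RW1/US1/PS0)
  lvl2: tbl 0x56, slot 23 ⇒ 0x58007 (P1/RW1/US1/PS0)
  ✓ 0x58F13  — 3 lookups
#5 VA=0x502E1245D (w,user):
  lvl0: tbl 0x2E, slot 20 ⇒ 0x5C007 (P1/RW1/US1/PS0)
  lvl1: tbl 0x5C, slot 23 ⇒ 0x5E007 (P1/RW1/US1/PS0)
  lvl2: tbl 0x5E, slot 18 ⇒ 0x5F007 (P1/RW1/US1/PS0)
  ✓ 0x5F45D  — 3 lookups
#6 VA=0x702A15F40 (w,kernel):
  lvl0: tbl 0x2E, slot 28 ⇒ 0x63007 (P1/RW1/US1/PS0)
  lvl1: tbl 0x63, slot 21 ⇒ 0x67007 (P1/RW1/US1/PS0)
  lvl2: tbl 0x67, slot 21 ⇒ 0x6A007 (P1/RW1/US1/PS0)
  ✓ 0x6AF40  — 3 lookups
#7 VA=0x282218341 (w,user):
  lvl0: tbl 0x2E, slot 10 ⇒ 0x6B007 (P1/RW1/US1/PS0)
  lvl1: tbl 0x6B, slot 17 ⇒ 0x6F007 (P1/RW1/US1/PS0)
  lvl2: tbl 0x6F, slot 24 ⇒ 0x70007 (P1/RW1/US1/PS0)
  ✓ 0x70341  — 3 lookups

Access #3 fault: NONE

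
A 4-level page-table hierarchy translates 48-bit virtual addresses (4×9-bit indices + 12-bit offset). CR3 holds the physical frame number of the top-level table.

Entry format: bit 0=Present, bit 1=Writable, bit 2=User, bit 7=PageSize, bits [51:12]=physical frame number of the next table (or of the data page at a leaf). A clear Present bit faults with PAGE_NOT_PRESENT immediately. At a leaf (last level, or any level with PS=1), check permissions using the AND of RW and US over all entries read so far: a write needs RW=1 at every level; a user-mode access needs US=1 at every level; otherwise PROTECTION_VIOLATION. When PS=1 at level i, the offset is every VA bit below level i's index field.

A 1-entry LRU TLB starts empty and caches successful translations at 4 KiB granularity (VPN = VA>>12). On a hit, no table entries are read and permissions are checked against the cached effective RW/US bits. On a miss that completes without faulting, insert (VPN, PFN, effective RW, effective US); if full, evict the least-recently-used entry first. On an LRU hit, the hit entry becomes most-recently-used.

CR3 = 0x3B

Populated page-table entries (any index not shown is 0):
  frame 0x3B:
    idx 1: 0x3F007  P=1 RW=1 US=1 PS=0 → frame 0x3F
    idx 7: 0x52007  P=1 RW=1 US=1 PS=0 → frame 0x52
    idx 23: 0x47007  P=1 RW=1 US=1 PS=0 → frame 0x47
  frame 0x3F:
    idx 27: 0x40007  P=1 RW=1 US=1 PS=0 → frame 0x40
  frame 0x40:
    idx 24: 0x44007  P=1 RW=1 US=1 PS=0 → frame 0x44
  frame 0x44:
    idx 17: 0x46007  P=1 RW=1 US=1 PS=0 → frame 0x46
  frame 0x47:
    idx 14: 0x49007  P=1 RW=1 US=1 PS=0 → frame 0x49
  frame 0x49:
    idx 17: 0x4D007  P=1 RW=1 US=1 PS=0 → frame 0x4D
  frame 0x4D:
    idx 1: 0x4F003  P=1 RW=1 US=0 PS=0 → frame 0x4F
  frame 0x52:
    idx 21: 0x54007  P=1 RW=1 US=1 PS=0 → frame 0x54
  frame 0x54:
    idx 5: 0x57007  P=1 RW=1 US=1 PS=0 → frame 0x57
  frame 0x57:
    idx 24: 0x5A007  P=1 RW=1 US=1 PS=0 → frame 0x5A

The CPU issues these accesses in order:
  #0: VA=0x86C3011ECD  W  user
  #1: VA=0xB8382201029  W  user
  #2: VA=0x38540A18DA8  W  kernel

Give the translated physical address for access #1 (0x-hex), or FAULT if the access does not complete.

Walk each access:
#0 VA=0x86C3011ECD (w,user):
  [0] read 0x3B idx=1: raw=0x3F007 flags P=1 W=1 U=1 S=0
  [1] read 0x3F idx=27: raw=0x40007 flags P=1 W=1 U=1 S=0
  [2] read 0x40 idx=24: raw=0x44007 flags P=1 W=1 U=1 S=0
  [3] read 0x44 idx=17: raw=0x46007 flags P=1 W=1 U=1 S=0
  ⇒ phys 0x46ECD  [4 reads]
#1 VA=0xB8382201029 (w,user):
  [0] read 0x3B idx=23: raw=0x47007 flags P=1 W=1 U=1 S=0
  [1] read 0x47 idx=14: raw=0x49007 flags P=1 W=1 U=1 S=0
  [2] read 0x49 idx=17: raw=0x4D007 flags P=1 W=1 U=1 S=0
  [3] read 0x4D idx=1: raw=0x4F003 flags P=1 W=1 U=0 S=0
  → PROTECTION_VIOLATION  (4 entries read)
#2 VA=0x38540A18DA8 (w,kernel):
  [0] read 0x3B idx=7: raw=0x52007 flags P=1 W=1 U=1 S=0
  [1] read 0x52 idx=21: raw=0x54007 flags P=1 W=1 U=1 S=0
  [2] read 0x54 idx=5: raw=0x57007 flags P=1 W=1 U=1 S=0
  [3] read 0x57 idx=24: raw=0x5A007 flags P=1 W=1 U=1 S=0
  ⇒ phys 0x5ADA8  [4 reads]

Access #1 PA: FAULT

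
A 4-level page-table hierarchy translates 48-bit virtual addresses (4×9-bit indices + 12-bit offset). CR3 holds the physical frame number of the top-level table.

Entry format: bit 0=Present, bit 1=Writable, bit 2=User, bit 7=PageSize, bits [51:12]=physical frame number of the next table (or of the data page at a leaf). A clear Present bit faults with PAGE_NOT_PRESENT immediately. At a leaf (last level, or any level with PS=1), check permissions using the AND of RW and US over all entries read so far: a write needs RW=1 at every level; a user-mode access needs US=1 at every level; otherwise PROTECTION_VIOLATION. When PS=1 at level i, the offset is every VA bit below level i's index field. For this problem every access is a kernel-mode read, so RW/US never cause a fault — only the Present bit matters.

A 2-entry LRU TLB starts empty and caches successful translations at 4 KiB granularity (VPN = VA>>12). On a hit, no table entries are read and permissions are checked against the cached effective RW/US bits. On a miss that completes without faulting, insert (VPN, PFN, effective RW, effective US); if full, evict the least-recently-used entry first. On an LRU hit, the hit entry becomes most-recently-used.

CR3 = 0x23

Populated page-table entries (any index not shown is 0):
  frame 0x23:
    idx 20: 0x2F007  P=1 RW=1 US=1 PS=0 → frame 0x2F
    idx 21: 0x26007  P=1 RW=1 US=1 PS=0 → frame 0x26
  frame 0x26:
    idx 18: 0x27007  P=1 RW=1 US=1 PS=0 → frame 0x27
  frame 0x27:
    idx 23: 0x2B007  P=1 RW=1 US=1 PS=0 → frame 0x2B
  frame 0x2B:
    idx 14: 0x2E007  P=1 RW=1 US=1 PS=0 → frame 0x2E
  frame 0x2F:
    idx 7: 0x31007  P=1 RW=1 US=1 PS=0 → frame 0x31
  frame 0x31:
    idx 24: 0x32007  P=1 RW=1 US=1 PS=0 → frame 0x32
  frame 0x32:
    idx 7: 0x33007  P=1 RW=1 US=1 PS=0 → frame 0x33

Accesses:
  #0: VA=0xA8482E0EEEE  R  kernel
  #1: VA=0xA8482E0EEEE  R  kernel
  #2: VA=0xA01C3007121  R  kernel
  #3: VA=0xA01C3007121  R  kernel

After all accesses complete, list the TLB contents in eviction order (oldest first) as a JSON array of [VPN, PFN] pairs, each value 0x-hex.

Per-access translation:
#0 VA=0xA8482E0EEEE (r,kernel):
  L0: frame=0x23 idx=21 entry=0x26007 [P=1 RW=1 US=1 PS=0]
  L1: frame=0x26 idx=18 entry=0x27007 [P=1 RW=1 US=1 PS=0]
  L2: frame=0x27 idx=23 entry=0x2B007 [P=1 RW=1 US=1 PS=0]
  L3: frame=0x2B idx=14 entry=0x2E007 [P=1 RW=1 US=1 PS=0]
  ⇒ phys 0x2EEEE  [4 reads]
#1 VA=0xA8482E0EEEE (r,kernel):
  TLB hit vpn=0xA8482E0E → PA=0x2EEEE
#2 VA=0xA01C3007121 (r,kernel):
  L0: frame=0x23 idx=20 entry=0x2F007 [P=1 RW=1 US=1 PS=0]
  L1: frame=0x2F idx=7 entry=0x31007 [P=1 RW=1 US=1 PS=0]
  L2: frame=0x31 idx=24 entry=0x32007 [P=1 RW=1 US=1 PS=0]
  L3: frame=0x32 idx=7 entry=0x33007 [P=1 RW=1 US=1 PS=0]
  ⇒ phys 0x33121  [4 reads]
#3 VA=0xA01C3007121 (r,kernel):
  TLB hit vpn=0xA01C3007 → PA=0x33121

TLB: [["0xA8482E0E", "0x2E"], ["0xA01C3007", "0x33"]]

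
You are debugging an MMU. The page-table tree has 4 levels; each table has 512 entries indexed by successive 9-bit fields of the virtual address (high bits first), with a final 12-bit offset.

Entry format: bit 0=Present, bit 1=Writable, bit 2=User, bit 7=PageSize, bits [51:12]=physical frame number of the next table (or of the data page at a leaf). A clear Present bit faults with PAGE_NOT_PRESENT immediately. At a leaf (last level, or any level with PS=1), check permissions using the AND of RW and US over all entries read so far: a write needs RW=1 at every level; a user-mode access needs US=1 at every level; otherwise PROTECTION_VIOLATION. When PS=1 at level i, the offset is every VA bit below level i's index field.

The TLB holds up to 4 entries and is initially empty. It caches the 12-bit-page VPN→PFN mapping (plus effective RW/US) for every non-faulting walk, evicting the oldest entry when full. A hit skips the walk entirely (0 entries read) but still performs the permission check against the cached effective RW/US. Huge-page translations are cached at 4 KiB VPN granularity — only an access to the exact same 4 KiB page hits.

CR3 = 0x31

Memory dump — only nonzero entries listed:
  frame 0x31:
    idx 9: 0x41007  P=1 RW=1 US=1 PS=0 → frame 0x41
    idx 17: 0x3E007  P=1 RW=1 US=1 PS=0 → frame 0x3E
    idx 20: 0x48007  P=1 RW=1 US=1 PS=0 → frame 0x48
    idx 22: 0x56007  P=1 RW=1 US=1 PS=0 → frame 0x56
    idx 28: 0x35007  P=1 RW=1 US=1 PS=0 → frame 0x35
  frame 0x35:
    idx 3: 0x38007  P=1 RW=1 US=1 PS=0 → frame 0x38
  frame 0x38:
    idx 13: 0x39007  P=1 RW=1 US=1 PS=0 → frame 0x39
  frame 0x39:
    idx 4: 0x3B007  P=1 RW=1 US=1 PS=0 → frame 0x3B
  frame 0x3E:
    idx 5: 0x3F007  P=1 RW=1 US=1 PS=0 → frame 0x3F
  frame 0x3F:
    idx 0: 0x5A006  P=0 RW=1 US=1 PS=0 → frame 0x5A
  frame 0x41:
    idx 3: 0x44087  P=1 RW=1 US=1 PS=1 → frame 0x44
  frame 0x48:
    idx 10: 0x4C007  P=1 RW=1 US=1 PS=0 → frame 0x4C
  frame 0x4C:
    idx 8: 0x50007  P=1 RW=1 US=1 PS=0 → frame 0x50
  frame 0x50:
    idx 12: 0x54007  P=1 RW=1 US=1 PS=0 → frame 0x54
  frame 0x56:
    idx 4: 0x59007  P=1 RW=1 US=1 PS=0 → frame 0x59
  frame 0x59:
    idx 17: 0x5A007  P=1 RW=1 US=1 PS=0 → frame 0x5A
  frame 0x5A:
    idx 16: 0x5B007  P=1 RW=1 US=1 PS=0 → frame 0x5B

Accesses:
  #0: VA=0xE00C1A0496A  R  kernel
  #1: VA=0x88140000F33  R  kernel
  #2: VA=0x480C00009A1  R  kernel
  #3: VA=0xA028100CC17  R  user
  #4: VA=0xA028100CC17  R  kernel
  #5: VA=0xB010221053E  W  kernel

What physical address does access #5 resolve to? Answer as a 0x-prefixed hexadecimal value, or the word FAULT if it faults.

Trace:
#0 VA=0xE00C1A0496A (r,kernel):
  L0: frame=0x31 idx=28 entry=0x35007 [P=1 RW=1 US=1 PS=0]
  L1: frame=0x35 idx=3 entry=0x38007 [P=1 RW=1 US=1 PS=0]
  L2: frame=0x38 idx=13 entry=0x39007 [P=1 RW=1 US=1 PS=0]
  L3: frame=0x39 idx=4 entry=0x3B007 [P=1 RW=1 US=1 PS=0]
  ✓ 0x3B96A  — 4 lookups
#1 VA=0x88140000F33 (r,kernel):
  L0: frame=0x31 idx=17 entry=0x3E007 [P=1 RW=1 US=1 PS=0]
  L1: frame=0x3E idx=5 entry=0x3F007 [P=1 RW=1 US=1 PS=0]
  L2: frame=0x3F idx=0 entry=0x5A006 [P=0 RW=1 US=1 PS=0]
  ⇒ fault: PAGE_NOT_PRESENT  — 3 lookups
#2 VA=0x480C00009A1 (r,kernel):
  L0: frame=0x31 idx=9 entry=0x41007 [P=1 RW=1 US=1 PS=0]
  L1: frame=0x41 idx=3 entry=0x44087 [P=1 RW=1 US=1 PS=1]
  ✓ 0x449A1 (huge @L1)  — 2 lookups
#3 VA=0xA028100CC17 (r,user):
  L0: frame=0x31 idx=20 entry=0x48007 [P=1 RW=1 US=1 PS=0]
  L1: frame=0x48 idx=10 entry=0x4C007 [P=1 RW=1 US=1 PS=0]
  L2: frame=0x4C idx=8 entry=0x50007 [P=1 RW=1 US=1 PS=0]
  L3: frame=0x50 idx=12 entry=0x54007 [P=1 RW=1 US=1 PS=0]
  ✓ 0x54C17  — 4 lookups
#4 VA=0xA028100CC17 (r,kernel):
  TLB hit vpn=0xA028100C → PA=0x54C17
#5 VA=0xB010221053E (w,kernel):
  L0: frame=0x31 idx=22 entry=0x56007 [P=1 RW=1 US=1 PS=0]
  L1: frame=0x56 idx=4 entry=0x59007 [P=1 RW=1 US=1 PS=0]
  L2: frame=0x59 idx=17 entry=0x5A007 [P=1 RW=1 US=1 PS=0]
  L3: frame=0x5A idx=16 entry=0x5B007 [P=1 RW=1 US=1 PS=0]
  ✓ 0x5B53E  — 4 lookups

Access #5 PA: 0x5B53E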